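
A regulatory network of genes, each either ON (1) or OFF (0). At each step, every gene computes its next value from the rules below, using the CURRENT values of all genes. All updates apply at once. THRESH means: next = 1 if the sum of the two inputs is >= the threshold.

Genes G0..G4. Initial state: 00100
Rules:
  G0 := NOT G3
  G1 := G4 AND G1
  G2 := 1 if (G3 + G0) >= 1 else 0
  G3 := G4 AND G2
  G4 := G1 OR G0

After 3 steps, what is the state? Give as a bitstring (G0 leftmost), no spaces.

Step 1: G0=NOT G3=NOT 0=1 G1=G4&G1=0&0=0 G2=(0+0>=1)=0 G3=G4&G2=0&1=0 G4=G1|G0=0|0=0 -> 10000
Step 2: G0=NOT G3=NOT 0=1 G1=G4&G1=0&0=0 G2=(0+1>=1)=1 G3=G4&G2=0&0=0 G4=G1|G0=0|1=1 -> 10101
Step 3: G0=NOT G3=NOT 0=1 G1=G4&G1=1&0=0 G2=(0+1>=1)=1 G3=G4&G2=1&1=1 G4=G1|G0=0|1=1 -> 10111

10111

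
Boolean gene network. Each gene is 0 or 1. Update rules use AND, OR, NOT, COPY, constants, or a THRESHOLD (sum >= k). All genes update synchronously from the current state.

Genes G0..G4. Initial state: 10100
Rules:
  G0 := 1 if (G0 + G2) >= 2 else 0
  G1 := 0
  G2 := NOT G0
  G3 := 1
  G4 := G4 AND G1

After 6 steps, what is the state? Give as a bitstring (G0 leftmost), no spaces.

Step 1: G0=(1+1>=2)=1 G1=0(const) G2=NOT G0=NOT 1=0 G3=1(const) G4=G4&G1=0&0=0 -> 10010
Step 2: G0=(1+0>=2)=0 G1=0(const) G2=NOT G0=NOT 1=0 G3=1(const) G4=G4&G1=0&0=0 -> 00010
Step 3: G0=(0+0>=2)=0 G1=0(const) G2=NOT G0=NOT 0=1 G3=1(const) G4=G4&G1=0&0=0 -> 00110
Step 4: G0=(0+1>=2)=0 G1=0(const) G2=NOT G0=NOT 0=1 G3=1(const) G4=G4&G1=0&0=0 -> 00110
Step 5: G0=(0+1>=2)=0 G1=0(const) G2=NOT G0=NOT 0=1 G3=1(const) G4=G4&G1=0&0=0 -> 00110
Step 6: G0=(0+1>=2)=0 G1=0(const) G2=NOT G0=NOT 0=1 G3=1(const) G4=G4&G1=0&0=0 -> 00110

00110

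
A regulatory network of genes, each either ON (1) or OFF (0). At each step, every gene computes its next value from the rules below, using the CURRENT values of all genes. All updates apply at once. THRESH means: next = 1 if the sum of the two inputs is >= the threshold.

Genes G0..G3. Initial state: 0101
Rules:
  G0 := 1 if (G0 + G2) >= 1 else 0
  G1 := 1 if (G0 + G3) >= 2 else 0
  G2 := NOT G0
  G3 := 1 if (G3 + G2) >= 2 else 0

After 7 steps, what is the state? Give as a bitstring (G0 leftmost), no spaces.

Step 1: G0=(0+0>=1)=0 G1=(0+1>=2)=0 G2=NOT G0=NOT 0=1 G3=(1+0>=2)=0 -> 0010
Step 2: G0=(0+1>=1)=1 G1=(0+0>=2)=0 G2=NOT G0=NOT 0=1 G3=(0+1>=2)=0 -> 1010
Step 3: G0=(1+1>=1)=1 G1=(1+0>=2)=0 G2=NOT G0=NOT 1=0 G3=(0+1>=2)=0 -> 1000
Step 4: G0=(1+0>=1)=1 G1=(1+0>=2)=0 G2=NOT G0=NOT 1=0 G3=(0+0>=2)=0 -> 1000
Step 5: G0=(1+0>=1)=1 G1=(1+0>=2)=0 G2=NOT G0=NOT 1=0 G3=(0+0>=2)=0 -> 1000
Step 6: G0=(1+0>=1)=1 G1=(1+0>=2)=0 G2=NOT G0=NOT 1=0 G3=(0+0>=2)=0 -> 1000
Step 7: G0=(1+0>=1)=1 G1=(1+0>=2)=0 G2=NOT G0=NOT 1=0 G3=(0+0>=2)=0 -> 1000

1000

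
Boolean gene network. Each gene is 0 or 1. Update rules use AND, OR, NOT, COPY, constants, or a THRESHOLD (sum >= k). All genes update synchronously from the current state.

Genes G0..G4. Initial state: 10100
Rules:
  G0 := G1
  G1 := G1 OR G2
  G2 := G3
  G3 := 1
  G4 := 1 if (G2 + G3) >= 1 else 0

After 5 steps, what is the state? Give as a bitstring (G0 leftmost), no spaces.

Step 1: G0=G1=0 G1=G1|G2=0|1=1 G2=G3=0 G3=1(const) G4=(1+0>=1)=1 -> 01011
Step 2: G0=G1=1 G1=G1|G2=1|0=1 G2=G3=1 G3=1(const) G4=(0+1>=1)=1 -> 11111
Step 3: G0=G1=1 G1=G1|G2=1|1=1 G2=G3=1 G3=1(const) G4=(1+1>=1)=1 -> 11111
Step 4: G0=G1=1 G1=G1|G2=1|1=1 G2=G3=1 G3=1(const) G4=(1+1>=1)=1 -> 11111
Step 5: G0=G1=1 G1=G1|G2=1|1=1 G2=G3=1 G3=1(const) G4=(1+1>=1)=1 -> 11111

11111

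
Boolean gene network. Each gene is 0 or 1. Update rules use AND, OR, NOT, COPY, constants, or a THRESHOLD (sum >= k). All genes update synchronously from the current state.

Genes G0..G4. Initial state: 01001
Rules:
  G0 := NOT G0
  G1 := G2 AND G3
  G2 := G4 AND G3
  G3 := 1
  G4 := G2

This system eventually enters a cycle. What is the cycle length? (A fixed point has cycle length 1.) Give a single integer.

Answer: 2

Derivation:
Step 0: 01001
Step 1: G0=NOT G0=NOT 0=1 G1=G2&G3=0&0=0 G2=G4&G3=1&0=0 G3=1(const) G4=G2=0 -> 10010
Step 2: G0=NOT G0=NOT 1=0 G1=G2&G3=0&1=0 G2=G4&G3=0&1=0 G3=1(const) G4=G2=0 -> 00010
Step 3: G0=NOT G0=NOT 0=1 G1=G2&G3=0&1=0 G2=G4&G3=0&1=0 G3=1(const) G4=G2=0 -> 10010
State from step 3 equals state from step 1 -> cycle length 2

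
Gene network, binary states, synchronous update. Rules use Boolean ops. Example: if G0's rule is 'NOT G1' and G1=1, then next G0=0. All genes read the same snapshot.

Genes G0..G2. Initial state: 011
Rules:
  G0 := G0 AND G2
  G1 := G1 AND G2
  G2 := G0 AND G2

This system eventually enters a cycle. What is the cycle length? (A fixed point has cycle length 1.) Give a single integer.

Answer: 1

Derivation:
Step 0: 011
Step 1: G0=G0&G2=0&1=0 G1=G1&G2=1&1=1 G2=G0&G2=0&1=0 -> 010
Step 2: G0=G0&G2=0&0=0 G1=G1&G2=1&0=0 G2=G0&G2=0&0=0 -> 000
Step 3: G0=G0&G2=0&0=0 G1=G1&G2=0&0=0 G2=G0&G2=0&0=0 -> 000
State from step 3 equals state from step 2 -> cycle length 1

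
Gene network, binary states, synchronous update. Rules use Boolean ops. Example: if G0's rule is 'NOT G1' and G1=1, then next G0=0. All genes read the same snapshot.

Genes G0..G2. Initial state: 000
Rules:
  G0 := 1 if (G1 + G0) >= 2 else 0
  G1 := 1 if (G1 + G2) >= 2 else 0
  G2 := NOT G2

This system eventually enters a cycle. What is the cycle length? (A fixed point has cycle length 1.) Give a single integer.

Answer: 2

Derivation:
Step 0: 000
Step 1: G0=(0+0>=2)=0 G1=(0+0>=2)=0 G2=NOT G2=NOT 0=1 -> 001
Step 2: G0=(0+0>=2)=0 G1=(0+1>=2)=0 G2=NOT G2=NOT 1=0 -> 000
State from step 2 equals state from step 0 -> cycle length 2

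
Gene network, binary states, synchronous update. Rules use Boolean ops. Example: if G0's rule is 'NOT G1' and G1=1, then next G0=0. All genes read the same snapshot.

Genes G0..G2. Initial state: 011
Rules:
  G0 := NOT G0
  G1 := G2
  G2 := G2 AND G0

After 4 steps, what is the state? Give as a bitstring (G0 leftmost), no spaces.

Step 1: G0=NOT G0=NOT 0=1 G1=G2=1 G2=G2&G0=1&0=0 -> 110
Step 2: G0=NOT G0=NOT 1=0 G1=G2=0 G2=G2&G0=0&1=0 -> 000
Step 3: G0=NOT G0=NOT 0=1 G1=G2=0 G2=G2&G0=0&0=0 -> 100
Step 4: G0=NOT G0=NOT 1=0 G1=G2=0 G2=G2&G0=0&1=0 -> 000

000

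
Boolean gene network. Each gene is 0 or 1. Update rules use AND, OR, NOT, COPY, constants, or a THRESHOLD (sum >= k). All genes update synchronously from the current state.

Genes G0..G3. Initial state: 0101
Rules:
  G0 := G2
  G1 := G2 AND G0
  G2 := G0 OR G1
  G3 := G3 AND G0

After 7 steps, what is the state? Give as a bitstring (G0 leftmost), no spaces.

Step 1: G0=G2=0 G1=G2&G0=0&0=0 G2=G0|G1=0|1=1 G3=G3&G0=1&0=0 -> 0010
Step 2: G0=G2=1 G1=G2&G0=1&0=0 G2=G0|G1=0|0=0 G3=G3&G0=0&0=0 -> 1000
Step 3: G0=G2=0 G1=G2&G0=0&1=0 G2=G0|G1=1|0=1 G3=G3&G0=0&1=0 -> 0010
Step 4: G0=G2=1 G1=G2&G0=1&0=0 G2=G0|G1=0|0=0 G3=G3&G0=0&0=0 -> 1000
Step 5: G0=G2=0 G1=G2&G0=0&1=0 G2=G0|G1=1|0=1 G3=G3&G0=0&1=0 -> 0010
Step 6: G0=G2=1 G1=G2&G0=1&0=0 G2=G0|G1=0|0=0 G3=G3&G0=0&0=0 -> 1000
Step 7: G0=G2=0 G1=G2&G0=0&1=0 G2=G0|G1=1|0=1 G3=G3&G0=0&1=0 -> 0010

0010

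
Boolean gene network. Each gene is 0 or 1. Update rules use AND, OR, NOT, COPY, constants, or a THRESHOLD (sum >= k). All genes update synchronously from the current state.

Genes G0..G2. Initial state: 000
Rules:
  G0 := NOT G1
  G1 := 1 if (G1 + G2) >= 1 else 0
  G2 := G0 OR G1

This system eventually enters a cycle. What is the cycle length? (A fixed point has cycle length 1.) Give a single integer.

Step 0: 000
Step 1: G0=NOT G1=NOT 0=1 G1=(0+0>=1)=0 G2=G0|G1=0|0=0 -> 100
Step 2: G0=NOT G1=NOT 0=1 G1=(0+0>=1)=0 G2=G0|G1=1|0=1 -> 101
Step 3: G0=NOT G1=NOT 0=1 G1=(0+1>=1)=1 G2=G0|G1=1|0=1 -> 111
Step 4: G0=NOT G1=NOT 1=0 G1=(1+1>=1)=1 G2=G0|G1=1|1=1 -> 011
Step 5: G0=NOT G1=NOT 1=0 G1=(1+1>=1)=1 G2=G0|G1=0|1=1 -> 011
State from step 5 equals state from step 4 -> cycle length 1

Answer: 1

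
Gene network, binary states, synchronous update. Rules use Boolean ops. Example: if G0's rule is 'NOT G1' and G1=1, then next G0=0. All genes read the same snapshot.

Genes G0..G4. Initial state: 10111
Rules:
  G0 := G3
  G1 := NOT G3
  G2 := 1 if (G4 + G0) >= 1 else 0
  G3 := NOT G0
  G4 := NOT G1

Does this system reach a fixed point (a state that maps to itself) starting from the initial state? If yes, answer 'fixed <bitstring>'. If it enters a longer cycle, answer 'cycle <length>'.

Step 0: 10111
Step 1: G0=G3=1 G1=NOT G3=NOT 1=0 G2=(1+1>=1)=1 G3=NOT G0=NOT 1=0 G4=NOT G1=NOT 0=1 -> 10101
Step 2: G0=G3=0 G1=NOT G3=NOT 0=1 G2=(1+1>=1)=1 G3=NOT G0=NOT 1=0 G4=NOT G1=NOT 0=1 -> 01101
Step 3: G0=G3=0 G1=NOT G3=NOT 0=1 G2=(1+0>=1)=1 G3=NOT G0=NOT 0=1 G4=NOT G1=NOT 1=0 -> 01110
Step 4: G0=G3=1 G1=NOT G3=NOT 1=0 G2=(0+0>=1)=0 G3=NOT G0=NOT 0=1 G4=NOT G1=NOT 1=0 -> 10010
Step 5: G0=G3=1 G1=NOT G3=NOT 1=0 G2=(0+1>=1)=1 G3=NOT G0=NOT 1=0 G4=NOT G1=NOT 0=1 -> 10101
Cycle of length 4 starting at step 1 -> no fixed point

Answer: cycle 4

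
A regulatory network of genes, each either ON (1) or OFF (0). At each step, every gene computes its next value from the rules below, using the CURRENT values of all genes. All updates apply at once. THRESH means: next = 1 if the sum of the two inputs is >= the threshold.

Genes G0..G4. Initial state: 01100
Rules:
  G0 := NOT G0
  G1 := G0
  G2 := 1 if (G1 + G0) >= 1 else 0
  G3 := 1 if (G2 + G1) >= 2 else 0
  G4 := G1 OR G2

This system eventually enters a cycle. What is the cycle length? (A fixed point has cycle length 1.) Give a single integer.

Answer: 2

Derivation:
Step 0: 01100
Step 1: G0=NOT G0=NOT 0=1 G1=G0=0 G2=(1+0>=1)=1 G3=(1+1>=2)=1 G4=G1|G2=1|1=1 -> 10111
Step 2: G0=NOT G0=NOT 1=0 G1=G0=1 G2=(0+1>=1)=1 G3=(1+0>=2)=0 G4=G1|G2=0|1=1 -> 01101
Step 3: G0=NOT G0=NOT 0=1 G1=G0=0 G2=(1+0>=1)=1 G3=(1+1>=2)=1 G4=G1|G2=1|1=1 -> 10111
State from step 3 equals state from step 1 -> cycle length 2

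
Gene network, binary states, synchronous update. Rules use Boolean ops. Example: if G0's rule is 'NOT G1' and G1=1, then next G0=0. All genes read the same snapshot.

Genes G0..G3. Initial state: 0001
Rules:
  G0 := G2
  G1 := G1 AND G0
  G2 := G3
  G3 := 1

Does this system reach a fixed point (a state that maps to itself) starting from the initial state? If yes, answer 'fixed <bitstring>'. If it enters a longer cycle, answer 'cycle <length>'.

Step 0: 0001
Step 1: G0=G2=0 G1=G1&G0=0&0=0 G2=G3=1 G3=1(const) -> 0011
Step 2: G0=G2=1 G1=G1&G0=0&0=0 G2=G3=1 G3=1(const) -> 1011
Step 3: G0=G2=1 G1=G1&G0=0&1=0 G2=G3=1 G3=1(const) -> 1011
Fixed point reached at step 2: 1011

Answer: fixed 1011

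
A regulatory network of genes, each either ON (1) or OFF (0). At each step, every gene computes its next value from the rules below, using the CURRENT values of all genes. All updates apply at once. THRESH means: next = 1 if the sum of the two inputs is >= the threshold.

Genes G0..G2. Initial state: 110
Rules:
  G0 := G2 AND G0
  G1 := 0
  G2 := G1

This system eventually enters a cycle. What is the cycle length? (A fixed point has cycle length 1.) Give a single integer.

Step 0: 110
Step 1: G0=G2&G0=0&1=0 G1=0(const) G2=G1=1 -> 001
Step 2: G0=G2&G0=1&0=0 G1=0(const) G2=G1=0 -> 000
Step 3: G0=G2&G0=0&0=0 G1=0(const) G2=G1=0 -> 000
State from step 3 equals state from step 2 -> cycle length 1

Answer: 1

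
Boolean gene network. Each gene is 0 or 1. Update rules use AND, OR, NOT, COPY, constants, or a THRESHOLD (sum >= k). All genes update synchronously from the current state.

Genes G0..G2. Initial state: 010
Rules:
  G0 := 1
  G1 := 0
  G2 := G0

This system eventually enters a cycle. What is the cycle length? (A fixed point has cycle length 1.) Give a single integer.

Step 0: 010
Step 1: G0=1(const) G1=0(const) G2=G0=0 -> 100
Step 2: G0=1(const) G1=0(const) G2=G0=1 -> 101
Step 3: G0=1(const) G1=0(const) G2=G0=1 -> 101
State from step 3 equals state from step 2 -> cycle length 1

Answer: 1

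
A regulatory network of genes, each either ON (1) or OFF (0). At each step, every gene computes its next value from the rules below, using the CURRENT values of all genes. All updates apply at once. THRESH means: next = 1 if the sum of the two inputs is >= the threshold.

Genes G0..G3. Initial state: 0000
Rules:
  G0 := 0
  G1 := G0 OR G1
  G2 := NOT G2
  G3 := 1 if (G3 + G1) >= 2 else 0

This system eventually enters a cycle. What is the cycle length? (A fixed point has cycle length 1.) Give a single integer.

Answer: 2

Derivation:
Step 0: 0000
Step 1: G0=0(const) G1=G0|G1=0|0=0 G2=NOT G2=NOT 0=1 G3=(0+0>=2)=0 -> 0010
Step 2: G0=0(const) G1=G0|G1=0|0=0 G2=NOT G2=NOT 1=0 G3=(0+0>=2)=0 -> 0000
State from step 2 equals state from step 0 -> cycle length 2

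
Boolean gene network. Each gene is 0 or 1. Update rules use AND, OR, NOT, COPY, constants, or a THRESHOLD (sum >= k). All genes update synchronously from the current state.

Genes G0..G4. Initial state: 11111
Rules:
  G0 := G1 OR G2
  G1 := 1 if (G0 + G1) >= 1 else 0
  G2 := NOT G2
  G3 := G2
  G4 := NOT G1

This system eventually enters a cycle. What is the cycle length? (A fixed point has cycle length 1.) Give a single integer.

Answer: 2

Derivation:
Step 0: 11111
Step 1: G0=G1|G2=1|1=1 G1=(1+1>=1)=1 G2=NOT G2=NOT 1=0 G3=G2=1 G4=NOT G1=NOT 1=0 -> 11010
Step 2: G0=G1|G2=1|0=1 G1=(1+1>=1)=1 G2=NOT G2=NOT 0=1 G3=G2=0 G4=NOT G1=NOT 1=0 -> 11100
Step 3: G0=G1|G2=1|1=1 G1=(1+1>=1)=1 G2=NOT G2=NOT 1=0 G3=G2=1 G4=NOT G1=NOT 1=0 -> 11010
State from step 3 equals state from step 1 -> cycle length 2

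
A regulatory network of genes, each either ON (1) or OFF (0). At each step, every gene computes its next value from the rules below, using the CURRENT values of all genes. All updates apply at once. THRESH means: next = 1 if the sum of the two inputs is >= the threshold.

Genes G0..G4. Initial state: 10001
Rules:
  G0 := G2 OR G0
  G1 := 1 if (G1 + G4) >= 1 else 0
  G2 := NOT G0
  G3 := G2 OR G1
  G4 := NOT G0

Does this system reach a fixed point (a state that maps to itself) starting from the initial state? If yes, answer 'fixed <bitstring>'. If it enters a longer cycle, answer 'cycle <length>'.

Answer: fixed 11010

Derivation:
Step 0: 10001
Step 1: G0=G2|G0=0|1=1 G1=(0+1>=1)=1 G2=NOT G0=NOT 1=0 G3=G2|G1=0|0=0 G4=NOT G0=NOT 1=0 -> 11000
Step 2: G0=G2|G0=0|1=1 G1=(1+0>=1)=1 G2=NOT G0=NOT 1=0 G3=G2|G1=0|1=1 G4=NOT G0=NOT 1=0 -> 11010
Step 3: G0=G2|G0=0|1=1 G1=(1+0>=1)=1 G2=NOT G0=NOT 1=0 G3=G2|G1=0|1=1 G4=NOT G0=NOT 1=0 -> 11010
Fixed point reached at step 2: 11010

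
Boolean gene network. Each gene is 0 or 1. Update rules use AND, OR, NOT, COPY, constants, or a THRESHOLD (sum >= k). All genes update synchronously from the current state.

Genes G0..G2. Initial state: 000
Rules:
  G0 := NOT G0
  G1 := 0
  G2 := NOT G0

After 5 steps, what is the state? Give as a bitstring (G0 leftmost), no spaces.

Step 1: G0=NOT G0=NOT 0=1 G1=0(const) G2=NOT G0=NOT 0=1 -> 101
Step 2: G0=NOT G0=NOT 1=0 G1=0(const) G2=NOT G0=NOT 1=0 -> 000
Step 3: G0=NOT G0=NOT 0=1 G1=0(const) G2=NOT G0=NOT 0=1 -> 101
Step 4: G0=NOT G0=NOT 1=0 G1=0(const) G2=NOT G0=NOT 1=0 -> 000
Step 5: G0=NOT G0=NOT 0=1 G1=0(const) G2=NOT G0=NOT 0=1 -> 101

101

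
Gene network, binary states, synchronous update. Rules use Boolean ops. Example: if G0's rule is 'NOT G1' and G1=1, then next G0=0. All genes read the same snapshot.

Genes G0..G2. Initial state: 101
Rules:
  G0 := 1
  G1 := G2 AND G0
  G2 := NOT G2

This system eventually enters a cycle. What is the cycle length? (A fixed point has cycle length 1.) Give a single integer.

Answer: 2

Derivation:
Step 0: 101
Step 1: G0=1(const) G1=G2&G0=1&1=1 G2=NOT G2=NOT 1=0 -> 110
Step 2: G0=1(const) G1=G2&G0=0&1=0 G2=NOT G2=NOT 0=1 -> 101
State from step 2 equals state from step 0 -> cycle length 2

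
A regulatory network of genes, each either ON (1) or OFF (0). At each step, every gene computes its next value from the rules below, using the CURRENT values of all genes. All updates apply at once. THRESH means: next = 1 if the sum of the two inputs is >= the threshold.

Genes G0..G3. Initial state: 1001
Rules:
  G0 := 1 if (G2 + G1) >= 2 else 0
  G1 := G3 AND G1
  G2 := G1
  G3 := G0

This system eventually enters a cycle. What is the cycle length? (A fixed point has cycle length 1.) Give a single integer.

Answer: 1

Derivation:
Step 0: 1001
Step 1: G0=(0+0>=2)=0 G1=G3&G1=1&0=0 G2=G1=0 G3=G0=1 -> 0001
Step 2: G0=(0+0>=2)=0 G1=G3&G1=1&0=0 G2=G1=0 G3=G0=0 -> 0000
Step 3: G0=(0+0>=2)=0 G1=G3&G1=0&0=0 G2=G1=0 G3=G0=0 -> 0000
State from step 3 equals state from step 2 -> cycle length 1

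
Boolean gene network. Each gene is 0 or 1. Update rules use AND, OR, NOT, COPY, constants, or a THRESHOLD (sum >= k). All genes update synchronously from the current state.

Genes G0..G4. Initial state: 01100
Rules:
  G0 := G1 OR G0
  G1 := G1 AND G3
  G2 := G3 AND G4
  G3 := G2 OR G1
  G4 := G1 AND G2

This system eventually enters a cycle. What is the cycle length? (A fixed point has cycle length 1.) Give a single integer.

Answer: 1

Derivation:
Step 0: 01100
Step 1: G0=G1|G0=1|0=1 G1=G1&G3=1&0=0 G2=G3&G4=0&0=0 G3=G2|G1=1|1=1 G4=G1&G2=1&1=1 -> 10011
Step 2: G0=G1|G0=0|1=1 G1=G1&G3=0&1=0 G2=G3&G4=1&1=1 G3=G2|G1=0|0=0 G4=G1&G2=0&0=0 -> 10100
Step 3: G0=G1|G0=0|1=1 G1=G1&G3=0&0=0 G2=G3&G4=0&0=0 G3=G2|G1=1|0=1 G4=G1&G2=0&1=0 -> 10010
Step 4: G0=G1|G0=0|1=1 G1=G1&G3=0&1=0 G2=G3&G4=1&0=0 G3=G2|G1=0|0=0 G4=G1&G2=0&0=0 -> 10000
Step 5: G0=G1|G0=0|1=1 G1=G1&G3=0&0=0 G2=G3&G4=0&0=0 G3=G2|G1=0|0=0 G4=G1&G2=0&0=0 -> 10000
State from step 5 equals state from step 4 -> cycle length 1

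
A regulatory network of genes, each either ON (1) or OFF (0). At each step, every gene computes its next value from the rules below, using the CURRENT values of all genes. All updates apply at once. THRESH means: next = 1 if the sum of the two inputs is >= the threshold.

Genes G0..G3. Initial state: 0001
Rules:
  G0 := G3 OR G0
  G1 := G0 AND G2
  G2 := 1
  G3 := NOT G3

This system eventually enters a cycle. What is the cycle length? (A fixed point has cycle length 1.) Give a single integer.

Answer: 2

Derivation:
Step 0: 0001
Step 1: G0=G3|G0=1|0=1 G1=G0&G2=0&0=0 G2=1(const) G3=NOT G3=NOT 1=0 -> 1010
Step 2: G0=G3|G0=0|1=1 G1=G0&G2=1&1=1 G2=1(const) G3=NOT G3=NOT 0=1 -> 1111
Step 3: G0=G3|G0=1|1=1 G1=G0&G2=1&1=1 G2=1(const) G3=NOT G3=NOT 1=0 -> 1110
Step 4: G0=G3|G0=0|1=1 G1=G0&G2=1&1=1 G2=1(const) G3=NOT G3=NOT 0=1 -> 1111
State from step 4 equals state from step 2 -> cycle length 2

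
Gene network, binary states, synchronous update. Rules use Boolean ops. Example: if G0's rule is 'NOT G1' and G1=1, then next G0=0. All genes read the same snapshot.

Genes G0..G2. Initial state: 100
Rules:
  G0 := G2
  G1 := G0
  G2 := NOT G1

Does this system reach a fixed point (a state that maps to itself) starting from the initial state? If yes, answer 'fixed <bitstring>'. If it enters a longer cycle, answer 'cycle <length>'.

Step 0: 100
Step 1: G0=G2=0 G1=G0=1 G2=NOT G1=NOT 0=1 -> 011
Step 2: G0=G2=1 G1=G0=0 G2=NOT G1=NOT 1=0 -> 100
Cycle of length 2 starting at step 0 -> no fixed point

Answer: cycle 2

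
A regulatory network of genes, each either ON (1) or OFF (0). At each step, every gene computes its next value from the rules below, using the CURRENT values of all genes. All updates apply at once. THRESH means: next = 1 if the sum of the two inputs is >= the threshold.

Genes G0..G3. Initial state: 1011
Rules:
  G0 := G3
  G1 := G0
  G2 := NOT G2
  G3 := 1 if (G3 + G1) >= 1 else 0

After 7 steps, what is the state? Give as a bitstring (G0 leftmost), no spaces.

Step 1: G0=G3=1 G1=G0=1 G2=NOT G2=NOT 1=0 G3=(1+0>=1)=1 -> 1101
Step 2: G0=G3=1 G1=G0=1 G2=NOT G2=NOT 0=1 G3=(1+1>=1)=1 -> 1111
Step 3: G0=G3=1 G1=G0=1 G2=NOT G2=NOT 1=0 G3=(1+1>=1)=1 -> 1101
Step 4: G0=G3=1 G1=G0=1 G2=NOT G2=NOT 0=1 G3=(1+1>=1)=1 -> 1111
Step 5: G0=G3=1 G1=G0=1 G2=NOT G2=NOT 1=0 G3=(1+1>=1)=1 -> 1101
Step 6: G0=G3=1 G1=G0=1 G2=NOT G2=NOT 0=1 G3=(1+1>=1)=1 -> 1111
Step 7: G0=G3=1 G1=G0=1 G2=NOT G2=NOT 1=0 G3=(1+1>=1)=1 -> 1101

1101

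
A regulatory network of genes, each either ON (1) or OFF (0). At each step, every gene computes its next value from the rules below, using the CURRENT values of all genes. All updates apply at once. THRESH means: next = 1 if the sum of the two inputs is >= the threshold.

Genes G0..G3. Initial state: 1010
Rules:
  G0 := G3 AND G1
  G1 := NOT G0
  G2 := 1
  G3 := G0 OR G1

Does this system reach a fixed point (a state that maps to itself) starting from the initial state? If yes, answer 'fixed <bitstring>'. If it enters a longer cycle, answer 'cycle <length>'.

Answer: cycle 5

Derivation:
Step 0: 1010
Step 1: G0=G3&G1=0&0=0 G1=NOT G0=NOT 1=0 G2=1(const) G3=G0|G1=1|0=1 -> 0011
Step 2: G0=G3&G1=1&0=0 G1=NOT G0=NOT 0=1 G2=1(const) G3=G0|G1=0|0=0 -> 0110
Step 3: G0=G3&G1=0&1=0 G1=NOT G0=NOT 0=1 G2=1(const) G3=G0|G1=0|1=1 -> 0111
Step 4: G0=G3&G1=1&1=1 G1=NOT G0=NOT 0=1 G2=1(const) G3=G0|G1=0|1=1 -> 1111
Step 5: G0=G3&G1=1&1=1 G1=NOT G0=NOT 1=0 G2=1(const) G3=G0|G1=1|1=1 -> 1011
Step 6: G0=G3&G1=1&0=0 G1=NOT G0=NOT 1=0 G2=1(const) G3=G0|G1=1|0=1 -> 0011
Cycle of length 5 starting at step 1 -> no fixed point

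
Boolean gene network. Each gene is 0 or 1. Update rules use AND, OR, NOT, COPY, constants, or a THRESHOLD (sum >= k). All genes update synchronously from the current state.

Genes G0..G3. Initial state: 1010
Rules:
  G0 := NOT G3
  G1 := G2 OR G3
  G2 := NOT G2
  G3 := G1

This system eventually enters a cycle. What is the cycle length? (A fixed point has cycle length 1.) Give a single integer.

Answer: 2

Derivation:
Step 0: 1010
Step 1: G0=NOT G3=NOT 0=1 G1=G2|G3=1|0=1 G2=NOT G2=NOT 1=0 G3=G1=0 -> 1100
Step 2: G0=NOT G3=NOT 0=1 G1=G2|G3=0|0=0 G2=NOT G2=NOT 0=1 G3=G1=1 -> 1011
Step 3: G0=NOT G3=NOT 1=0 G1=G2|G3=1|1=1 G2=NOT G2=NOT 1=0 G3=G1=0 -> 0100
Step 4: G0=NOT G3=NOT 0=1 G1=G2|G3=0|0=0 G2=NOT G2=NOT 0=1 G3=G1=1 -> 1011
State from step 4 equals state from step 2 -> cycle length 2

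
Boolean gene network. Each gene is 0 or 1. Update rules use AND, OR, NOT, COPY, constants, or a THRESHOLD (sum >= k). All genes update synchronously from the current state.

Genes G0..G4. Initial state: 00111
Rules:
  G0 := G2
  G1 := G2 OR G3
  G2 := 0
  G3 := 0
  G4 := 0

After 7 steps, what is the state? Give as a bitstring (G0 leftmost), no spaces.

Step 1: G0=G2=1 G1=G2|G3=1|1=1 G2=0(const) G3=0(const) G4=0(const) -> 11000
Step 2: G0=G2=0 G1=G2|G3=0|0=0 G2=0(const) G3=0(const) G4=0(const) -> 00000
Step 3: G0=G2=0 G1=G2|G3=0|0=0 G2=0(const) G3=0(const) G4=0(const) -> 00000
Step 4: G0=G2=0 G1=G2|G3=0|0=0 G2=0(const) G3=0(const) G4=0(const) -> 00000
Step 5: G0=G2=0 G1=G2|G3=0|0=0 G2=0(const) G3=0(const) G4=0(const) -> 00000
Step 6: G0=G2=0 G1=G2|G3=0|0=0 G2=0(const) G3=0(const) G4=0(const) -> 00000
Step 7: G0=G2=0 G1=G2|G3=0|0=0 G2=0(const) G3=0(const) G4=0(const) -> 00000

00000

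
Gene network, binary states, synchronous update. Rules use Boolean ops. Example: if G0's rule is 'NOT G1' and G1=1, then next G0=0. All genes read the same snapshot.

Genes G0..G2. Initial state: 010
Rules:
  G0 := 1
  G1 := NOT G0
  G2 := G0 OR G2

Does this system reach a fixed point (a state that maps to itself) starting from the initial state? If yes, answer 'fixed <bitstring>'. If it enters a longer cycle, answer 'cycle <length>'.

Answer: fixed 101

Derivation:
Step 0: 010
Step 1: G0=1(const) G1=NOT G0=NOT 0=1 G2=G0|G2=0|0=0 -> 110
Step 2: G0=1(const) G1=NOT G0=NOT 1=0 G2=G0|G2=1|0=1 -> 101
Step 3: G0=1(const) G1=NOT G0=NOT 1=0 G2=G0|G2=1|1=1 -> 101
Fixed point reached at step 2: 101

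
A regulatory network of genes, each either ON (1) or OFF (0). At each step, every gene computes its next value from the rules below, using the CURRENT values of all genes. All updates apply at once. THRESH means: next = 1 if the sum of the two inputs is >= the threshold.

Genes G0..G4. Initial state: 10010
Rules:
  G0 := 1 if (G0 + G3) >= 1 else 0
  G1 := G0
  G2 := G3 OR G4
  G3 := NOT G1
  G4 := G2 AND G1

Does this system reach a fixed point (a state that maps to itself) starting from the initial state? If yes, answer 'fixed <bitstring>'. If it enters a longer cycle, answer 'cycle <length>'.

Answer: fixed 11101

Derivation:
Step 0: 10010
Step 1: G0=(1+1>=1)=1 G1=G0=1 G2=G3|G4=1|0=1 G3=NOT G1=NOT 0=1 G4=G2&G1=0&0=0 -> 11110
Step 2: G0=(1+1>=1)=1 G1=G0=1 G2=G3|G4=1|0=1 G3=NOT G1=NOT 1=0 G4=G2&G1=1&1=1 -> 11101
Step 3: G0=(1+0>=1)=1 G1=G0=1 G2=G3|G4=0|1=1 G3=NOT G1=NOT 1=0 G4=G2&G1=1&1=1 -> 11101
Fixed point reached at step 2: 11101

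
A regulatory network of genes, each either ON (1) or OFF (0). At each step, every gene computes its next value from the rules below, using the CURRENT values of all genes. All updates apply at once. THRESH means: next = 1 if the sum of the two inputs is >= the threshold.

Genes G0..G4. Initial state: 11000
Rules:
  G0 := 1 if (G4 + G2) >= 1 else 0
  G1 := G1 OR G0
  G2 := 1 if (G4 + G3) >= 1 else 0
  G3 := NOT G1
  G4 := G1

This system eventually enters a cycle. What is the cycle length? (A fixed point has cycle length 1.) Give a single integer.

Answer: 1

Derivation:
Step 0: 11000
Step 1: G0=(0+0>=1)=0 G1=G1|G0=1|1=1 G2=(0+0>=1)=0 G3=NOT G1=NOT 1=0 G4=G1=1 -> 01001
Step 2: G0=(1+0>=1)=1 G1=G1|G0=1|0=1 G2=(1+0>=1)=1 G3=NOT G1=NOT 1=0 G4=G1=1 -> 11101
Step 3: G0=(1+1>=1)=1 G1=G1|G0=1|1=1 G2=(1+0>=1)=1 G3=NOT G1=NOT 1=0 G4=G1=1 -> 11101
State from step 3 equals state from step 2 -> cycle length 1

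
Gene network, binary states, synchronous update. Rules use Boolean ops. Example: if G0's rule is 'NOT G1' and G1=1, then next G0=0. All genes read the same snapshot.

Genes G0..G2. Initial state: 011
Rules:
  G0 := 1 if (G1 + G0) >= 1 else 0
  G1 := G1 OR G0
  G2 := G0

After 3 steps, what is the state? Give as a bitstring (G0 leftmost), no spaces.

Step 1: G0=(1+0>=1)=1 G1=G1|G0=1|0=1 G2=G0=0 -> 110
Step 2: G0=(1+1>=1)=1 G1=G1|G0=1|1=1 G2=G0=1 -> 111
Step 3: G0=(1+1>=1)=1 G1=G1|G0=1|1=1 G2=G0=1 -> 111

111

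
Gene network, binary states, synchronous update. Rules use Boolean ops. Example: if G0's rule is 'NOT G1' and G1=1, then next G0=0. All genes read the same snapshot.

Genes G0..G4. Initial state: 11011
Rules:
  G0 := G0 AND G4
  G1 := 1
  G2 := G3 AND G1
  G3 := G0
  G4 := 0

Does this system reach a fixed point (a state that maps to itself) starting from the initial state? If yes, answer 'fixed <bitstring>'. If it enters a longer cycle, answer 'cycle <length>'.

Step 0: 11011
Step 1: G0=G0&G4=1&1=1 G1=1(const) G2=G3&G1=1&1=1 G3=G0=1 G4=0(const) -> 11110
Step 2: G0=G0&G4=1&0=0 G1=1(const) G2=G3&G1=1&1=1 G3=G0=1 G4=0(const) -> 01110
Step 3: G0=G0&G4=0&0=0 G1=1(const) G2=G3&G1=1&1=1 G3=G0=0 G4=0(const) -> 01100
Step 4: G0=G0&G4=0&0=0 G1=1(const) G2=G3&G1=0&1=0 G3=G0=0 G4=0(const) -> 01000
Step 5: G0=G0&G4=0&0=0 G1=1(const) G2=G3&G1=0&1=0 G3=G0=0 G4=0(const) -> 01000
Fixed point reached at step 4: 01000

Answer: fixed 01000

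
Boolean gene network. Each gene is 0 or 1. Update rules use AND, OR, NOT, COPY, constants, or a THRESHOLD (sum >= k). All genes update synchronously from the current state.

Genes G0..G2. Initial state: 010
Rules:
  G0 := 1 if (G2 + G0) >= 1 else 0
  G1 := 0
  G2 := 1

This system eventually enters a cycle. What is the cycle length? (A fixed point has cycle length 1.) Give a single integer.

Step 0: 010
Step 1: G0=(0+0>=1)=0 G1=0(const) G2=1(const) -> 001
Step 2: G0=(1+0>=1)=1 G1=0(const) G2=1(const) -> 101
Step 3: G0=(1+1>=1)=1 G1=0(const) G2=1(const) -> 101
State from step 3 equals state from step 2 -> cycle length 1

Answer: 1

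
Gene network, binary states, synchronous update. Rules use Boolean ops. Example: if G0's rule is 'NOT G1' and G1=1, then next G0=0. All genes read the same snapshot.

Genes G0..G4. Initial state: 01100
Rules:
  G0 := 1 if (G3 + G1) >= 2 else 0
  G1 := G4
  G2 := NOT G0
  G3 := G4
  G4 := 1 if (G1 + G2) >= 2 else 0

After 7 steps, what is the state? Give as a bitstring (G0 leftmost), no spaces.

Step 1: G0=(0+1>=2)=0 G1=G4=0 G2=NOT G0=NOT 0=1 G3=G4=0 G4=(1+1>=2)=1 -> 00101
Step 2: G0=(0+0>=2)=0 G1=G4=1 G2=NOT G0=NOT 0=1 G3=G4=1 G4=(0+1>=2)=0 -> 01110
Step 3: G0=(1+1>=2)=1 G1=G4=0 G2=NOT G0=NOT 0=1 G3=G4=0 G4=(1+1>=2)=1 -> 10101
Step 4: G0=(0+0>=2)=0 G1=G4=1 G2=NOT G0=NOT 1=0 G3=G4=1 G4=(0+1>=2)=0 -> 01010
Step 5: G0=(1+1>=2)=1 G1=G4=0 G2=NOT G0=NOT 0=1 G3=G4=0 G4=(1+0>=2)=0 -> 10100
Step 6: G0=(0+0>=2)=0 G1=G4=0 G2=NOT G0=NOT 1=0 G3=G4=0 G4=(0+1>=2)=0 -> 00000
Step 7: G0=(0+0>=2)=0 G1=G4=0 G2=NOT G0=NOT 0=1 G3=G4=0 G4=(0+0>=2)=0 -> 00100

00100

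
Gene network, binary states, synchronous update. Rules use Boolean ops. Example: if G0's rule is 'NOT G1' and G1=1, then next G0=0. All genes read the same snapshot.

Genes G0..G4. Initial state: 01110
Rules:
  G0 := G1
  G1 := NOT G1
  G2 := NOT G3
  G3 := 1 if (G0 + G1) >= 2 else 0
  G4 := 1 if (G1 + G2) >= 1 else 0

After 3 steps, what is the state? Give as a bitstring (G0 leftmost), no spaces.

Step 1: G0=G1=1 G1=NOT G1=NOT 1=0 G2=NOT G3=NOT 1=0 G3=(0+1>=2)=0 G4=(1+1>=1)=1 -> 10001
Step 2: G0=G1=0 G1=NOT G1=NOT 0=1 G2=NOT G3=NOT 0=1 G3=(1+0>=2)=0 G4=(0+0>=1)=0 -> 01100
Step 3: G0=G1=1 G1=NOT G1=NOT 1=0 G2=NOT G3=NOT 0=1 G3=(0+1>=2)=0 G4=(1+1>=1)=1 -> 10101

10101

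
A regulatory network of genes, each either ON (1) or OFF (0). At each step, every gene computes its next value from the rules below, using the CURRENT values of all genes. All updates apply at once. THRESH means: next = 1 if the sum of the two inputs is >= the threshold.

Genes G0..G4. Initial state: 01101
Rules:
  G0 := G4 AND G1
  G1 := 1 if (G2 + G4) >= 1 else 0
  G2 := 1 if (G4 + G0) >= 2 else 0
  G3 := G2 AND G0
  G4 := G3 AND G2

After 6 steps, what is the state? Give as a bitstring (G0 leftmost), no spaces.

Step 1: G0=G4&G1=1&1=1 G1=(1+1>=1)=1 G2=(1+0>=2)=0 G3=G2&G0=1&0=0 G4=G3&G2=0&1=0 -> 11000
Step 2: G0=G4&G1=0&1=0 G1=(0+0>=1)=0 G2=(0+1>=2)=0 G3=G2&G0=0&1=0 G4=G3&G2=0&0=0 -> 00000
Step 3: G0=G4&G1=0&0=0 G1=(0+0>=1)=0 G2=(0+0>=2)=0 G3=G2&G0=0&0=0 G4=G3&G2=0&0=0 -> 00000
Step 4: G0=G4&G1=0&0=0 G1=(0+0>=1)=0 G2=(0+0>=2)=0 G3=G2&G0=0&0=0 G4=G3&G2=0&0=0 -> 00000
Step 5: G0=G4&G1=0&0=0 G1=(0+0>=1)=0 G2=(0+0>=2)=0 G3=G2&G0=0&0=0 G4=G3&G2=0&0=0 -> 00000
Step 6: G0=G4&G1=0&0=0 G1=(0+0>=1)=0 G2=(0+0>=2)=0 G3=G2&G0=0&0=0 G4=G3&G2=0&0=0 -> 00000

00000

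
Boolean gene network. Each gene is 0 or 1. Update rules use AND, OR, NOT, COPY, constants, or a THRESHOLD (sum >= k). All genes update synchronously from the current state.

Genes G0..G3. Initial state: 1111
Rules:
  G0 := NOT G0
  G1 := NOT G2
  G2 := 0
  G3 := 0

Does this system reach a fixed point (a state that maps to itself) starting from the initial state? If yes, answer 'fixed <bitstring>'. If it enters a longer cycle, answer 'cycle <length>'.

Answer: cycle 2

Derivation:
Step 0: 1111
Step 1: G0=NOT G0=NOT 1=0 G1=NOT G2=NOT 1=0 G2=0(const) G3=0(const) -> 0000
Step 2: G0=NOT G0=NOT 0=1 G1=NOT G2=NOT 0=1 G2=0(const) G3=0(const) -> 1100
Step 3: G0=NOT G0=NOT 1=0 G1=NOT G2=NOT 0=1 G2=0(const) G3=0(const) -> 0100
Step 4: G0=NOT G0=NOT 0=1 G1=NOT G2=NOT 0=1 G2=0(const) G3=0(const) -> 1100
Cycle of length 2 starting at step 2 -> no fixed point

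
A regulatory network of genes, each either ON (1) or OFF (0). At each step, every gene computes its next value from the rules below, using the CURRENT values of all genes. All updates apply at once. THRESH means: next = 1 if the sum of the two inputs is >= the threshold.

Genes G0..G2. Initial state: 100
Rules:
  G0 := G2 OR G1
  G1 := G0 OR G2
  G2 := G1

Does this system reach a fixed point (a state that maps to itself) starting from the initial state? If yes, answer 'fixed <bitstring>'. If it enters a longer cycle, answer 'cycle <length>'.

Step 0: 100
Step 1: G0=G2|G1=0|0=0 G1=G0|G2=1|0=1 G2=G1=0 -> 010
Step 2: G0=G2|G1=0|1=1 G1=G0|G2=0|0=0 G2=G1=1 -> 101
Step 3: G0=G2|G1=1|0=1 G1=G0|G2=1|1=1 G2=G1=0 -> 110
Step 4: G0=G2|G1=0|1=1 G1=G0|G2=1|0=1 G2=G1=1 -> 111
Step 5: G0=G2|G1=1|1=1 G1=G0|G2=1|1=1 G2=G1=1 -> 111
Fixed point reached at step 4: 111

Answer: fixed 111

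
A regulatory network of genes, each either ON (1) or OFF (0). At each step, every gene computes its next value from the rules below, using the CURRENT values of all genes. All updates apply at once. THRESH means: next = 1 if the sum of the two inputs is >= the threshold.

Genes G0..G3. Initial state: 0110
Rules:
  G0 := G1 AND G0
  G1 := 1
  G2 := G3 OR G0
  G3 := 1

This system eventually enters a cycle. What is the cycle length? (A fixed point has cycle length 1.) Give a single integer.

Answer: 1

Derivation:
Step 0: 0110
Step 1: G0=G1&G0=1&0=0 G1=1(const) G2=G3|G0=0|0=0 G3=1(const) -> 0101
Step 2: G0=G1&G0=1&0=0 G1=1(const) G2=G3|G0=1|0=1 G3=1(const) -> 0111
Step 3: G0=G1&G0=1&0=0 G1=1(const) G2=G3|G0=1|0=1 G3=1(const) -> 0111
State from step 3 equals state from step 2 -> cycle length 1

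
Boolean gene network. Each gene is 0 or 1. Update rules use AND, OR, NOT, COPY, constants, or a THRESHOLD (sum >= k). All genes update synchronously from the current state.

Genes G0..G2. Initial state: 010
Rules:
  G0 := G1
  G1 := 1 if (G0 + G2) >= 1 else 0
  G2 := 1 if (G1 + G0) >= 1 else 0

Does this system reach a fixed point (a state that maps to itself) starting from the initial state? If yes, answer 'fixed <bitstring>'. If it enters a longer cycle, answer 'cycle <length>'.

Answer: fixed 111

Derivation:
Step 0: 010
Step 1: G0=G1=1 G1=(0+0>=1)=0 G2=(1+0>=1)=1 -> 101
Step 2: G0=G1=0 G1=(1+1>=1)=1 G2=(0+1>=1)=1 -> 011
Step 3: G0=G1=1 G1=(0+1>=1)=1 G2=(1+0>=1)=1 -> 111
Step 4: G0=G1=1 G1=(1+1>=1)=1 G2=(1+1>=1)=1 -> 111
Fixed point reached at step 3: 111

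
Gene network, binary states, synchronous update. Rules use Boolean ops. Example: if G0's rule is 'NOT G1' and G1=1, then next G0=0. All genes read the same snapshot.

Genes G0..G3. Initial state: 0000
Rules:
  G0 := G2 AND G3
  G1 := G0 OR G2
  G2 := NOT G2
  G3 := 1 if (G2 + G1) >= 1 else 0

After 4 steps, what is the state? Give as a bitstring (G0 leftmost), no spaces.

Step 1: G0=G2&G3=0&0=0 G1=G0|G2=0|0=0 G2=NOT G2=NOT 0=1 G3=(0+0>=1)=0 -> 0010
Step 2: G0=G2&G3=1&0=0 G1=G0|G2=0|1=1 G2=NOT G2=NOT 1=0 G3=(1+0>=1)=1 -> 0101
Step 3: G0=G2&G3=0&1=0 G1=G0|G2=0|0=0 G2=NOT G2=NOT 0=1 G3=(0+1>=1)=1 -> 0011
Step 4: G0=G2&G3=1&1=1 G1=G0|G2=0|1=1 G2=NOT G2=NOT 1=0 G3=(1+0>=1)=1 -> 1101

1101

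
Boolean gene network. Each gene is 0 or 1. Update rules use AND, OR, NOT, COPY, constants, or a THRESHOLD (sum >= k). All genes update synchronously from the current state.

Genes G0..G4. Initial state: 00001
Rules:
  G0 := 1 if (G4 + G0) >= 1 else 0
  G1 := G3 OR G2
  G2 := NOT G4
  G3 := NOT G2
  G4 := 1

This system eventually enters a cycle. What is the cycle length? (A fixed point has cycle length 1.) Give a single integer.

Step 0: 00001
Step 1: G0=(1+0>=1)=1 G1=G3|G2=0|0=0 G2=NOT G4=NOT 1=0 G3=NOT G2=NOT 0=1 G4=1(const) -> 10011
Step 2: G0=(1+1>=1)=1 G1=G3|G2=1|0=1 G2=NOT G4=NOT 1=0 G3=NOT G2=NOT 0=1 G4=1(const) -> 11011
Step 3: G0=(1+1>=1)=1 G1=G3|G2=1|0=1 G2=NOT G4=NOT 1=0 G3=NOT G2=NOT 0=1 G4=1(const) -> 11011
State from step 3 equals state from step 2 -> cycle length 1

Answer: 1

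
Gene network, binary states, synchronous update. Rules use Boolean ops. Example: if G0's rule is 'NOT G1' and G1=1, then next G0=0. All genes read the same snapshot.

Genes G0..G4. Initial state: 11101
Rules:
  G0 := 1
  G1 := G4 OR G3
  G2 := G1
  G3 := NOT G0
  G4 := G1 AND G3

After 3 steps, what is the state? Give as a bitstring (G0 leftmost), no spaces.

Step 1: G0=1(const) G1=G4|G3=1|0=1 G2=G1=1 G3=NOT G0=NOT 1=0 G4=G1&G3=1&0=0 -> 11100
Step 2: G0=1(const) G1=G4|G3=0|0=0 G2=G1=1 G3=NOT G0=NOT 1=0 G4=G1&G3=1&0=0 -> 10100
Step 3: G0=1(const) G1=G4|G3=0|0=0 G2=G1=0 G3=NOT G0=NOT 1=0 G4=G1&G3=0&0=0 -> 10000

10000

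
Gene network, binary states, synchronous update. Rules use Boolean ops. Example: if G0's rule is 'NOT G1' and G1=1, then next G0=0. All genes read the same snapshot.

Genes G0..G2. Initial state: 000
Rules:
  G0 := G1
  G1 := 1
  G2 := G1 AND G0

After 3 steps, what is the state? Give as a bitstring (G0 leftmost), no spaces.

Step 1: G0=G1=0 G1=1(const) G2=G1&G0=0&0=0 -> 010
Step 2: G0=G1=1 G1=1(const) G2=G1&G0=1&0=0 -> 110
Step 3: G0=G1=1 G1=1(const) G2=G1&G0=1&1=1 -> 111

111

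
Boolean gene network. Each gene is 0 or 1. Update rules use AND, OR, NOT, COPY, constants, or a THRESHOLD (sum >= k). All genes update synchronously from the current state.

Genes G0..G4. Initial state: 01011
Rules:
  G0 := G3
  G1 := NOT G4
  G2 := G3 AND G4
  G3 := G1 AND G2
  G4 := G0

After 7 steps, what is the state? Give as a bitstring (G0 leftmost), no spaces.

Step 1: G0=G3=1 G1=NOT G4=NOT 1=0 G2=G3&G4=1&1=1 G3=G1&G2=1&0=0 G4=G0=0 -> 10100
Step 2: G0=G3=0 G1=NOT G4=NOT 0=1 G2=G3&G4=0&0=0 G3=G1&G2=0&1=0 G4=G0=1 -> 01001
Step 3: G0=G3=0 G1=NOT G4=NOT 1=0 G2=G3&G4=0&1=0 G3=G1&G2=1&0=0 G4=G0=0 -> 00000
Step 4: G0=G3=0 G1=NOT G4=NOT 0=1 G2=G3&G4=0&0=0 G3=G1&G2=0&0=0 G4=G0=0 -> 01000
Step 5: G0=G3=0 G1=NOT G4=NOT 0=1 G2=G3&G4=0&0=0 G3=G1&G2=1&0=0 G4=G0=0 -> 01000
Step 6: G0=G3=0 G1=NOT G4=NOT 0=1 G2=G3&G4=0&0=0 G3=G1&G2=1&0=0 G4=G0=0 -> 01000
Step 7: G0=G3=0 G1=NOT G4=NOT 0=1 G2=G3&G4=0&0=0 G3=G1&G2=1&0=0 G4=G0=0 -> 01000

01000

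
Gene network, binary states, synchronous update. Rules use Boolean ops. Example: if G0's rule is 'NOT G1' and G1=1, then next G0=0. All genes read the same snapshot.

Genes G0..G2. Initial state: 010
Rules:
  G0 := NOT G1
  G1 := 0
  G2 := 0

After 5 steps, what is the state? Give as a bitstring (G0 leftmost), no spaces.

Step 1: G0=NOT G1=NOT 1=0 G1=0(const) G2=0(const) -> 000
Step 2: G0=NOT G1=NOT 0=1 G1=0(const) G2=0(const) -> 100
Step 3: G0=NOT G1=NOT 0=1 G1=0(const) G2=0(const) -> 100
Step 4: G0=NOT G1=NOT 0=1 G1=0(const) G2=0(const) -> 100
Step 5: G0=NOT G1=NOT 0=1 G1=0(const) G2=0(const) -> 100

100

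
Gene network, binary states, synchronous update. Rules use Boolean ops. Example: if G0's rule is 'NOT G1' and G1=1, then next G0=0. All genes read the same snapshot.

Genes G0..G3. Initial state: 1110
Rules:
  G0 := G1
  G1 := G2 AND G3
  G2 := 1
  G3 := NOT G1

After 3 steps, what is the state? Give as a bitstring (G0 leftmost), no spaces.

Step 1: G0=G1=1 G1=G2&G3=1&0=0 G2=1(const) G3=NOT G1=NOT 1=0 -> 1010
Step 2: G0=G1=0 G1=G2&G3=1&0=0 G2=1(const) G3=NOT G1=NOT 0=1 -> 0011
Step 3: G0=G1=0 G1=G2&G3=1&1=1 G2=1(const) G3=NOT G1=NOT 0=1 -> 0111

0111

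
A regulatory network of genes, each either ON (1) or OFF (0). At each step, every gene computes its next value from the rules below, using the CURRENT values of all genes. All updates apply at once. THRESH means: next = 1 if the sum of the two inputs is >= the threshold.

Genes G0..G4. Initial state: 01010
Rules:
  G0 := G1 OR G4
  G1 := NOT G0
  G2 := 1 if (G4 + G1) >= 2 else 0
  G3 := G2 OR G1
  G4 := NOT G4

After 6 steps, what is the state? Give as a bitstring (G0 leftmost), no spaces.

Step 1: G0=G1|G4=1|0=1 G1=NOT G0=NOT 0=1 G2=(0+1>=2)=0 G3=G2|G1=0|1=1 G4=NOT G4=NOT 0=1 -> 11011
Step 2: G0=G1|G4=1|1=1 G1=NOT G0=NOT 1=0 G2=(1+1>=2)=1 G3=G2|G1=0|1=1 G4=NOT G4=NOT 1=0 -> 10110
Step 3: G0=G1|G4=0|0=0 G1=NOT G0=NOT 1=0 G2=(0+0>=2)=0 G3=G2|G1=1|0=1 G4=NOT G4=NOT 0=1 -> 00011
Step 4: G0=G1|G4=0|1=1 G1=NOT G0=NOT 0=1 G2=(1+0>=2)=0 G3=G2|G1=0|0=0 G4=NOT G4=NOT 1=0 -> 11000
Step 5: G0=G1|G4=1|0=1 G1=NOT G0=NOT 1=0 G2=(0+1>=2)=0 G3=G2|G1=0|1=1 G4=NOT G4=NOT 0=1 -> 10011
Step 6: G0=G1|G4=0|1=1 G1=NOT G0=NOT 1=0 G2=(1+0>=2)=0 G3=G2|G1=0|0=0 G4=NOT G4=NOT 1=0 -> 10000

10000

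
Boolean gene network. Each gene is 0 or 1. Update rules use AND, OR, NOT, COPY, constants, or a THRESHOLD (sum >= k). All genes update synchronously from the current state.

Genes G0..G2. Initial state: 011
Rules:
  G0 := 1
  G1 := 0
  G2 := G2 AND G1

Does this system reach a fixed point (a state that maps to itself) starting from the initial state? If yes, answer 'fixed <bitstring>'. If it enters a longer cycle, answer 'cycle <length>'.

Step 0: 011
Step 1: G0=1(const) G1=0(const) G2=G2&G1=1&1=1 -> 101
Step 2: G0=1(const) G1=0(const) G2=G2&G1=1&0=0 -> 100
Step 3: G0=1(const) G1=0(const) G2=G2&G1=0&0=0 -> 100
Fixed point reached at step 2: 100

Answer: fixed 100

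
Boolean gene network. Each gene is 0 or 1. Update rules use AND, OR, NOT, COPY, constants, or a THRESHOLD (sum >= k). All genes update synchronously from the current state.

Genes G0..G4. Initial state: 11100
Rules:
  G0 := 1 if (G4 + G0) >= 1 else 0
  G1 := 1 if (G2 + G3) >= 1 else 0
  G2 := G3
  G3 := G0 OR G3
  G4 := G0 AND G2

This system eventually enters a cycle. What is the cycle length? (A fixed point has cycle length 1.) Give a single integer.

Answer: 1

Derivation:
Step 0: 11100
Step 1: G0=(0+1>=1)=1 G1=(1+0>=1)=1 G2=G3=0 G3=G0|G3=1|0=1 G4=G0&G2=1&1=1 -> 11011
Step 2: G0=(1+1>=1)=1 G1=(0+1>=1)=1 G2=G3=1 G3=G0|G3=1|1=1 G4=G0&G2=1&0=0 -> 11110
Step 3: G0=(0+1>=1)=1 G1=(1+1>=1)=1 G2=G3=1 G3=G0|G3=1|1=1 G4=G0&G2=1&1=1 -> 11111
Step 4: G0=(1+1>=1)=1 G1=(1+1>=1)=1 G2=G3=1 G3=G0|G3=1|1=1 G4=G0&G2=1&1=1 -> 11111
State from step 4 equals state from step 3 -> cycle length 1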